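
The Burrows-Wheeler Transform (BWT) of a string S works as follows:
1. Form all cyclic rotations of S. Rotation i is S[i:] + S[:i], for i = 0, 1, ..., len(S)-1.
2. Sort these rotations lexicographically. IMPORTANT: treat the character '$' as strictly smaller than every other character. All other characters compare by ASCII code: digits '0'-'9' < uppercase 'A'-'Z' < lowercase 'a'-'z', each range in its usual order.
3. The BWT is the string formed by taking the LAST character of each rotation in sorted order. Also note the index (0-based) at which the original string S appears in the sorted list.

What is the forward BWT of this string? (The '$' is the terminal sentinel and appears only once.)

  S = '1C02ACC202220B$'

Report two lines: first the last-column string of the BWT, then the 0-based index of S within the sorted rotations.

Answer: B2C2$C2200201CA
4

Derivation:
All 15 rotations (rotation i = S[i:]+S[:i]):
  rot[0] = 1C02ACC202220B$
  rot[1] = C02ACC202220B$1
  rot[2] = 02ACC202220B$1C
  rot[3] = 2ACC202220B$1C0
  rot[4] = ACC202220B$1C02
  rot[5] = CC202220B$1C02A
  rot[6] = C202220B$1C02AC
  rot[7] = 202220B$1C02ACC
  rot[8] = 02220B$1C02ACC2
  rot[9] = 2220B$1C02ACC20
  rot[10] = 220B$1C02ACC202
  rot[11] = 20B$1C02ACC2022
  rot[12] = 0B$1C02ACC20222
  rot[13] = B$1C02ACC202220
  rot[14] = $1C02ACC202220B
Sorted (with $ < everything):
  sorted[0] = $1C02ACC202220B  (last char: 'B')
  sorted[1] = 02220B$1C02ACC2  (last char: '2')
  sorted[2] = 02ACC202220B$1C  (last char: 'C')
  sorted[3] = 0B$1C02ACC20222  (last char: '2')
  sorted[4] = 1C02ACC202220B$  (last char: '$')
  sorted[5] = 202220B$1C02ACC  (last char: 'C')
  sorted[6] = 20B$1C02ACC2022  (last char: '2')
  sorted[7] = 220B$1C02ACC202  (last char: '2')
  sorted[8] = 2220B$1C02ACC20  (last char: '0')
  sorted[9] = 2ACC202220B$1C0  (last char: '0')
  sorted[10] = ACC202220B$1C02  (last char: '2')
  sorted[11] = B$1C02ACC202220  (last char: '0')
  sorted[12] = C02ACC202220B$1  (last char: '1')
  sorted[13] = C202220B$1C02AC  (last char: 'C')
  sorted[14] = CC202220B$1C02A  (last char: 'A')
Last column: B2C2$C2200201CA
Original string S is at sorted index 4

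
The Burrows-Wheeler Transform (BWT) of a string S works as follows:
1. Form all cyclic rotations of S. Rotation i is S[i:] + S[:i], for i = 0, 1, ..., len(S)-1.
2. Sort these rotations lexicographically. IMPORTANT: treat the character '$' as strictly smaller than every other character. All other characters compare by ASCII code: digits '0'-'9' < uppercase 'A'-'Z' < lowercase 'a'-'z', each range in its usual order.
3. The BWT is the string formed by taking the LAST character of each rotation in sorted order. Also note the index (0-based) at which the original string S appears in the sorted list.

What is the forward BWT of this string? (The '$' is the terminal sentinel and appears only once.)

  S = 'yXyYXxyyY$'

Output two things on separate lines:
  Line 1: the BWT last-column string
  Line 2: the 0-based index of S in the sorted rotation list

All 10 rotations (rotation i = S[i:]+S[:i]):
  rot[0] = yXyYXxyyY$
  rot[1] = XyYXxyyY$y
  rot[2] = yYXxyyY$yX
  rot[3] = YXxyyY$yXy
  rot[4] = XxyyY$yXyY
  rot[5] = xyyY$yXyYX
  rot[6] = yyY$yXyYXx
  rot[7] = yY$yXyYXxy
  rot[8] = Y$yXyYXxyy
  rot[9] = $yXyYXxyyY
Sorted (with $ < everything):
  sorted[0] = $yXyYXxyyY  (last char: 'Y')
  sorted[1] = XxyyY$yXyY  (last char: 'Y')
  sorted[2] = XyYXxyyY$y  (last char: 'y')
  sorted[3] = Y$yXyYXxyy  (last char: 'y')
  sorted[4] = YXxyyY$yXy  (last char: 'y')
  sorted[5] = xyyY$yXyYX  (last char: 'X')
  sorted[6] = yXyYXxyyY$  (last char: '$')
  sorted[7] = yY$yXyYXxy  (last char: 'y')
  sorted[8] = yYXxyyY$yX  (last char: 'X')
  sorted[9] = yyY$yXyYXx  (last char: 'x')
Last column: YYyyyX$yXx
Original string S is at sorted index 6

Answer: YYyyyX$yXx
6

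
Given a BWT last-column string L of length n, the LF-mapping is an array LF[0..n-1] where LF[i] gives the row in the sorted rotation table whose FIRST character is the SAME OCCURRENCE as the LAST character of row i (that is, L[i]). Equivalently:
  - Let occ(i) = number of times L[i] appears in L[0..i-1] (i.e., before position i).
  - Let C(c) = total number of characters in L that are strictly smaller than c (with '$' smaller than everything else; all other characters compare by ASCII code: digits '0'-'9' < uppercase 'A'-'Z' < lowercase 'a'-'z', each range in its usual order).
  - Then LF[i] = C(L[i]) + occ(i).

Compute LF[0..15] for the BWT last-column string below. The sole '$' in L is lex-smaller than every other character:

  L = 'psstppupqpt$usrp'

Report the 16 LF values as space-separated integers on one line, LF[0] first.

Char counts: '$':1, 'p':6, 'q':1, 'r':1, 's':3, 't':2, 'u':2
C (first-col start): C('$')=0, C('p')=1, C('q')=7, C('r')=8, C('s')=9, C('t')=12, C('u')=14
L[0]='p': occ=0, LF[0]=C('p')+0=1+0=1
L[1]='s': occ=0, LF[1]=C('s')+0=9+0=9
L[2]='s': occ=1, LF[2]=C('s')+1=9+1=10
L[3]='t': occ=0, LF[3]=C('t')+0=12+0=12
L[4]='p': occ=1, LF[4]=C('p')+1=1+1=2
L[5]='p': occ=2, LF[5]=C('p')+2=1+2=3
L[6]='u': occ=0, LF[6]=C('u')+0=14+0=14
L[7]='p': occ=3, LF[7]=C('p')+3=1+3=4
L[8]='q': occ=0, LF[8]=C('q')+0=7+0=7
L[9]='p': occ=4, LF[9]=C('p')+4=1+4=5
L[10]='t': occ=1, LF[10]=C('t')+1=12+1=13
L[11]='$': occ=0, LF[11]=C('$')+0=0+0=0
L[12]='u': occ=1, LF[12]=C('u')+1=14+1=15
L[13]='s': occ=2, LF[13]=C('s')+2=9+2=11
L[14]='r': occ=0, LF[14]=C('r')+0=8+0=8
L[15]='p': occ=5, LF[15]=C('p')+5=1+5=6

Answer: 1 9 10 12 2 3 14 4 7 5 13 0 15 11 8 6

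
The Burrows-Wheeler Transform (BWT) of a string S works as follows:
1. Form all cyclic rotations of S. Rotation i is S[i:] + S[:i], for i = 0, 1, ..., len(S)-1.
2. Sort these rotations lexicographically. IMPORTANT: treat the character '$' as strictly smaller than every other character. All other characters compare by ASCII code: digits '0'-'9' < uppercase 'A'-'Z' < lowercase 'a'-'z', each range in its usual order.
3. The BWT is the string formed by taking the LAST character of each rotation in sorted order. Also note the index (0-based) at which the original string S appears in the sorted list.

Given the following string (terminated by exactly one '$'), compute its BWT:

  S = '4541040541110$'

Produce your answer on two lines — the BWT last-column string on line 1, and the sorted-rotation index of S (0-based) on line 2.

All 14 rotations (rotation i = S[i:]+S[:i]):
  rot[0] = 4541040541110$
  rot[1] = 541040541110$4
  rot[2] = 41040541110$45
  rot[3] = 1040541110$454
  rot[4] = 040541110$4541
  rot[5] = 40541110$45410
  rot[6] = 0541110$454104
  rot[7] = 541110$4541040
  rot[8] = 41110$45410405
  rot[9] = 1110$454104054
  rot[10] = 110$4541040541
  rot[11] = 10$45410405411
  rot[12] = 0$454104054111
  rot[13] = $4541040541110
Sorted (with $ < everything):
  sorted[0] = $4541040541110  (last char: '0')
  sorted[1] = 0$454104054111  (last char: '1')
  sorted[2] = 040541110$4541  (last char: '1')
  sorted[3] = 0541110$454104  (last char: '4')
  sorted[4] = 10$45410405411  (last char: '1')
  sorted[5] = 1040541110$454  (last char: '4')
  sorted[6] = 110$4541040541  (last char: '1')
  sorted[7] = 1110$454104054  (last char: '4')
  sorted[8] = 40541110$45410  (last char: '0')
  sorted[9] = 41040541110$45  (last char: '5')
  sorted[10] = 41110$45410405  (last char: '5')
  sorted[11] = 4541040541110$  (last char: '$')
  sorted[12] = 541040541110$4  (last char: '4')
  sorted[13] = 541110$4541040  (last char: '0')
Last column: 01141414055$40
Original string S is at sorted index 11

Answer: 01141414055$40
11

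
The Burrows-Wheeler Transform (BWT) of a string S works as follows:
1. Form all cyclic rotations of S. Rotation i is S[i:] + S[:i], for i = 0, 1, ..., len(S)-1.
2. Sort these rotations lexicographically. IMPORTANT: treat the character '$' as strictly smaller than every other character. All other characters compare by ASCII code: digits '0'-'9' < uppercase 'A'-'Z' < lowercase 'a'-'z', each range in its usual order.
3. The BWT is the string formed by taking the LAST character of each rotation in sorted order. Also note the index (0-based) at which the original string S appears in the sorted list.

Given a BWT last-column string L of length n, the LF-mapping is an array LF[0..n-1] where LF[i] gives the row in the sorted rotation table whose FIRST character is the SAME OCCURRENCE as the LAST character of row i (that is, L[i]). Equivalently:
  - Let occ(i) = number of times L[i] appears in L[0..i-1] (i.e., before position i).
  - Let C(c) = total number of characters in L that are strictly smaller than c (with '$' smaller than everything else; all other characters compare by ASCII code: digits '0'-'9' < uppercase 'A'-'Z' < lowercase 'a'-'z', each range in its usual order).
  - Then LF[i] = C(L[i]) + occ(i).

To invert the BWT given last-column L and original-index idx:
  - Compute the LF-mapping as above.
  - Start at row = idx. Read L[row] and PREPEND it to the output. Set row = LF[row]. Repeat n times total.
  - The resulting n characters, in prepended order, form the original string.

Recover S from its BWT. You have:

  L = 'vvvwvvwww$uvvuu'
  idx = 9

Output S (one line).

LF mapping: 4 5 6 11 7 8 12 13 14 0 1 9 10 2 3
Walk LF starting at row 9, prepending L[row]:
  step 1: row=9, L[9]='$', prepend. Next row=LF[9]=0
  step 2: row=0, L[0]='v', prepend. Next row=LF[0]=4
  step 3: row=4, L[4]='v', prepend. Next row=LF[4]=7
  step 4: row=7, L[7]='w', prepend. Next row=LF[7]=13
  step 5: row=13, L[13]='u', prepend. Next row=LF[13]=2
  step 6: row=2, L[2]='v', prepend. Next row=LF[2]=6
  step 7: row=6, L[6]='w', prepend. Next row=LF[6]=12
  step 8: row=12, L[12]='v', prepend. Next row=LF[12]=10
  step 9: row=10, L[10]='u', prepend. Next row=LF[10]=1
  step 10: row=1, L[1]='v', prepend. Next row=LF[1]=5
  step 11: row=5, L[5]='v', prepend. Next row=LF[5]=8
  step 12: row=8, L[8]='w', prepend. Next row=LF[8]=14
  step 13: row=14, L[14]='u', prepend. Next row=LF[14]=3
  step 14: row=3, L[3]='w', prepend. Next row=LF[3]=11
  step 15: row=11, L[11]='v', prepend. Next row=LF[11]=9
Reversed output: vwuwvvuvwvuwvv$

Answer: vwuwvvuvwvuwvv$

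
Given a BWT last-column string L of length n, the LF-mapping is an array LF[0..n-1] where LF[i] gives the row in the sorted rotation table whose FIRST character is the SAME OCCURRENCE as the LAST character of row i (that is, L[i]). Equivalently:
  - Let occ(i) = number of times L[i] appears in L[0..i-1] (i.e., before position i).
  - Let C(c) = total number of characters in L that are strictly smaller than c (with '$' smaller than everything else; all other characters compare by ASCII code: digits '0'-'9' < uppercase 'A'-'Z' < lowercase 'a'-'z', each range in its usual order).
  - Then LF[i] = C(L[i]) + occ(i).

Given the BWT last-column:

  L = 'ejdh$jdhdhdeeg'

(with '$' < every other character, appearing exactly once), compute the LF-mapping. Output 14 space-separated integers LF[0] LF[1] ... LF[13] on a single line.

Answer: 5 12 1 9 0 13 2 10 3 11 4 6 7 8

Derivation:
Char counts: '$':1, 'd':4, 'e':3, 'g':1, 'h':3, 'j':2
C (first-col start): C('$')=0, C('d')=1, C('e')=5, C('g')=8, C('h')=9, C('j')=12
L[0]='e': occ=0, LF[0]=C('e')+0=5+0=5
L[1]='j': occ=0, LF[1]=C('j')+0=12+0=12
L[2]='d': occ=0, LF[2]=C('d')+0=1+0=1
L[3]='h': occ=0, LF[3]=C('h')+0=9+0=9
L[4]='$': occ=0, LF[4]=C('$')+0=0+0=0
L[5]='j': occ=1, LF[5]=C('j')+1=12+1=13
L[6]='d': occ=1, LF[6]=C('d')+1=1+1=2
L[7]='h': occ=1, LF[7]=C('h')+1=9+1=10
L[8]='d': occ=2, LF[8]=C('d')+2=1+2=3
L[9]='h': occ=2, LF[9]=C('h')+2=9+2=11
L[10]='d': occ=3, LF[10]=C('d')+3=1+3=4
L[11]='e': occ=1, LF[11]=C('e')+1=5+1=6
L[12]='e': occ=2, LF[12]=C('e')+2=5+2=7
L[13]='g': occ=0, LF[13]=C('g')+0=8+0=8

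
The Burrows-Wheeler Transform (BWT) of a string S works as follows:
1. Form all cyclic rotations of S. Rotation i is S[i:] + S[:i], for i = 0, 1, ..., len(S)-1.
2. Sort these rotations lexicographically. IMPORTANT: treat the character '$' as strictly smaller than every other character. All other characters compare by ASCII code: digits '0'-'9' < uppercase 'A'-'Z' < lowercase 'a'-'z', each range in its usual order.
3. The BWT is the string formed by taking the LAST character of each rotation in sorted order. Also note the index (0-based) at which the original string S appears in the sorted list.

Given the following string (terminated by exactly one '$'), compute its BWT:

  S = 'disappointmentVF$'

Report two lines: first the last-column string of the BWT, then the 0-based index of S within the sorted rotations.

All 17 rotations (rotation i = S[i:]+S[:i]):
  rot[0] = disappointmentVF$
  rot[1] = isappointmentVF$d
  rot[2] = sappointmentVF$di
  rot[3] = appointmentVF$dis
  rot[4] = ppointmentVF$disa
  rot[5] = pointmentVF$disap
  rot[6] = ointmentVF$disapp
  rot[7] = intmentVF$disappo
  rot[8] = ntmentVF$disappoi
  rot[9] = tmentVF$disappoin
  rot[10] = mentVF$disappoint
  rot[11] = entVF$disappointm
  rot[12] = ntVF$disappointme
  rot[13] = tVF$disappointmen
  rot[14] = VF$disappointment
  rot[15] = F$disappointmentV
  rot[16] = $disappointmentVF
Sorted (with $ < everything):
  sorted[0] = $disappointmentVF  (last char: 'F')
  sorted[1] = F$disappointmentV  (last char: 'V')
  sorted[2] = VF$disappointment  (last char: 't')
  sorted[3] = appointmentVF$dis  (last char: 's')
  sorted[4] = disappointmentVF$  (last char: '$')
  sorted[5] = entVF$disappointm  (last char: 'm')
  sorted[6] = intmentVF$disappo  (last char: 'o')
  sorted[7] = isappointmentVF$d  (last char: 'd')
  sorted[8] = mentVF$disappoint  (last char: 't')
  sorted[9] = ntVF$disappointme  (last char: 'e')
  sorted[10] = ntmentVF$disappoi  (last char: 'i')
  sorted[11] = ointmentVF$disapp  (last char: 'p')
  sorted[12] = pointmentVF$disap  (last char: 'p')
  sorted[13] = ppointmentVF$disa  (last char: 'a')
  sorted[14] = sappointmentVF$di  (last char: 'i')
  sorted[15] = tVF$disappointmen  (last char: 'n')
  sorted[16] = tmentVF$disappoin  (last char: 'n')
Last column: FVts$modteippainn
Original string S is at sorted index 4

Answer: FVts$modteippainn
4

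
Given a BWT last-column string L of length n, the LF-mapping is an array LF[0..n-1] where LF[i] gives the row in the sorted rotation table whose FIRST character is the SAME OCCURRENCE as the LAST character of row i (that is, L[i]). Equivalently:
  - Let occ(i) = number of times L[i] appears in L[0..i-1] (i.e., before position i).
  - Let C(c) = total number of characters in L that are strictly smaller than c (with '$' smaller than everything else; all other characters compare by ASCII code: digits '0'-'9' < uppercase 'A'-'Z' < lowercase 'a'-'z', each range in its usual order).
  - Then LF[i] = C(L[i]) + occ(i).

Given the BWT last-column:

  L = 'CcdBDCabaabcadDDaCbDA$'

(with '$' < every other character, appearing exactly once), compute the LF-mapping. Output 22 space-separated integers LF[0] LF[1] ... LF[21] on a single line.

Char counts: '$':1, 'A':1, 'B':1, 'C':3, 'D':4, 'a':5, 'b':3, 'c':2, 'd':2
C (first-col start): C('$')=0, C('A')=1, C('B')=2, C('C')=3, C('D')=6, C('a')=10, C('b')=15, C('c')=18, C('d')=20
L[0]='C': occ=0, LF[0]=C('C')+0=3+0=3
L[1]='c': occ=0, LF[1]=C('c')+0=18+0=18
L[2]='d': occ=0, LF[2]=C('d')+0=20+0=20
L[3]='B': occ=0, LF[3]=C('B')+0=2+0=2
L[4]='D': occ=0, LF[4]=C('D')+0=6+0=6
L[5]='C': occ=1, LF[5]=C('C')+1=3+1=4
L[6]='a': occ=0, LF[6]=C('a')+0=10+0=10
L[7]='b': occ=0, LF[7]=C('b')+0=15+0=15
L[8]='a': occ=1, LF[8]=C('a')+1=10+1=11
L[9]='a': occ=2, LF[9]=C('a')+2=10+2=12
L[10]='b': occ=1, LF[10]=C('b')+1=15+1=16
L[11]='c': occ=1, LF[11]=C('c')+1=18+1=19
L[12]='a': occ=3, LF[12]=C('a')+3=10+3=13
L[13]='d': occ=1, LF[13]=C('d')+1=20+1=21
L[14]='D': occ=1, LF[14]=C('D')+1=6+1=7
L[15]='D': occ=2, LF[15]=C('D')+2=6+2=8
L[16]='a': occ=4, LF[16]=C('a')+4=10+4=14
L[17]='C': occ=2, LF[17]=C('C')+2=3+2=5
L[18]='b': occ=2, LF[18]=C('b')+2=15+2=17
L[19]='D': occ=3, LF[19]=C('D')+3=6+3=9
L[20]='A': occ=0, LF[20]=C('A')+0=1+0=1
L[21]='$': occ=0, LF[21]=C('$')+0=0+0=0

Answer: 3 18 20 2 6 4 10 15 11 12 16 19 13 21 7 8 14 5 17 9 1 0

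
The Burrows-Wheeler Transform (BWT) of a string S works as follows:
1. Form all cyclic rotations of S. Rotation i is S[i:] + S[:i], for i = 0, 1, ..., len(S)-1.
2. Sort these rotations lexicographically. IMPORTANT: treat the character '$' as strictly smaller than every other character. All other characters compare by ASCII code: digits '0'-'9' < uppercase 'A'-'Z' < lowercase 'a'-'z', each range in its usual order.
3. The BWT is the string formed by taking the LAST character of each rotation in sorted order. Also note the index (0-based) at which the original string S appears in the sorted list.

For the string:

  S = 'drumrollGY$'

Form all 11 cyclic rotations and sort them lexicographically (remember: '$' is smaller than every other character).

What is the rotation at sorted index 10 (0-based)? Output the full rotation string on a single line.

Answer: umrollGY$dr

Derivation:
All 11 rotations (rotation i = S[i:]+S[:i]):
  rot[0] = drumrollGY$
  rot[1] = rumrollGY$d
  rot[2] = umrollGY$dr
  rot[3] = mrollGY$dru
  rot[4] = rollGY$drum
  rot[5] = ollGY$drumr
  rot[6] = llGY$drumro
  rot[7] = lGY$drumrol
  rot[8] = GY$drumroll
  rot[9] = Y$drumrollG
  rot[10] = $drumrollGY
Sorted (with $ < everything):
  sorted[0] = $drumrollGY
  sorted[1] = GY$drumroll
  sorted[2] = Y$drumrollG
  sorted[3] = drumrollGY$
  sorted[4] = lGY$drumrol
  sorted[5] = llGY$drumro
  sorted[6] = mrollGY$dru
  sorted[7] = ollGY$drumr
  sorted[8] = rollGY$drum
  sorted[9] = rumrollGY$d
  sorted[10] = umrollGY$dr
sorted[10] = umrollGY$dr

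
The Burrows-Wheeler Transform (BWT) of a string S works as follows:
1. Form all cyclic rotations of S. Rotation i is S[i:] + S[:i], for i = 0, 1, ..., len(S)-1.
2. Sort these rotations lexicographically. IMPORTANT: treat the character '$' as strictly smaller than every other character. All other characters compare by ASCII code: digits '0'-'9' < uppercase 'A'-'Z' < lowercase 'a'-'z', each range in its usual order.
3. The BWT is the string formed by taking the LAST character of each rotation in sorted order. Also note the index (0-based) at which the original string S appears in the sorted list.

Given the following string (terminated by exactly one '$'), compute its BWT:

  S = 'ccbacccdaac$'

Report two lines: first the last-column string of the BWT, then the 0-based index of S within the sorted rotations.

All 12 rotations (rotation i = S[i:]+S[:i]):
  rot[0] = ccbacccdaac$
  rot[1] = cbacccdaac$c
  rot[2] = bacccdaac$cc
  rot[3] = acccdaac$ccb
  rot[4] = cccdaac$ccba
  rot[5] = ccdaac$ccbac
  rot[6] = cdaac$ccbacc
  rot[7] = daac$ccbaccc
  rot[8] = aac$ccbacccd
  rot[9] = ac$ccbacccda
  rot[10] = c$ccbacccdaa
  rot[11] = $ccbacccdaac
Sorted (with $ < everything):
  sorted[0] = $ccbacccdaac  (last char: 'c')
  sorted[1] = aac$ccbacccd  (last char: 'd')
  sorted[2] = ac$ccbacccda  (last char: 'a')
  sorted[3] = acccdaac$ccb  (last char: 'b')
  sorted[4] = bacccdaac$cc  (last char: 'c')
  sorted[5] = c$ccbacccdaa  (last char: 'a')
  sorted[6] = cbacccdaac$c  (last char: 'c')
  sorted[7] = ccbacccdaac$  (last char: '$')
  sorted[8] = cccdaac$ccba  (last char: 'a')
  sorted[9] = ccdaac$ccbac  (last char: 'c')
  sorted[10] = cdaac$ccbacc  (last char: 'c')
  sorted[11] = daac$ccbaccc  (last char: 'c')
Last column: cdabcac$accc
Original string S is at sorted index 7

Answer: cdabcac$accc
7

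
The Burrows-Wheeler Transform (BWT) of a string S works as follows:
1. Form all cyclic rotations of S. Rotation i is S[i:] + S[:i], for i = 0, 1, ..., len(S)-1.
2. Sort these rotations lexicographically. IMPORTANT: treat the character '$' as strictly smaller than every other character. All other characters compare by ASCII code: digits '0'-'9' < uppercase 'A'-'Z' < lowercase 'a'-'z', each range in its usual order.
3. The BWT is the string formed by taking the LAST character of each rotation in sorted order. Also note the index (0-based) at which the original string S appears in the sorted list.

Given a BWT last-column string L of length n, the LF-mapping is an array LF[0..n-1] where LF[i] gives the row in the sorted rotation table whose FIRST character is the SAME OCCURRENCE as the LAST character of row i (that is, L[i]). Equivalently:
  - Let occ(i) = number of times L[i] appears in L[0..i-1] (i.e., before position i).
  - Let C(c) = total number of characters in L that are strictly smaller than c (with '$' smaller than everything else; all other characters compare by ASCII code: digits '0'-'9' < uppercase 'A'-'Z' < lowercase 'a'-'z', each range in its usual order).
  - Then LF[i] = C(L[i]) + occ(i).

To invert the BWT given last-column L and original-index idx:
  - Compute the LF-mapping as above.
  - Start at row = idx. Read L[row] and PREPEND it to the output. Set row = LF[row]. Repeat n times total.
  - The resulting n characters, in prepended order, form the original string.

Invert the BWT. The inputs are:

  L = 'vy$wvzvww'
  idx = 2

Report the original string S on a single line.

LF mapping: 1 7 0 4 2 8 3 5 6
Walk LF starting at row 2, prepending L[row]:
  step 1: row=2, L[2]='$', prepend. Next row=LF[2]=0
  step 2: row=0, L[0]='v', prepend. Next row=LF[0]=1
  step 3: row=1, L[1]='y', prepend. Next row=LF[1]=7
  step 4: row=7, L[7]='w', prepend. Next row=LF[7]=5
  step 5: row=5, L[5]='z', prepend. Next row=LF[5]=8
  step 6: row=8, L[8]='w', prepend. Next row=LF[8]=6
  step 7: row=6, L[6]='v', prepend. Next row=LF[6]=3
  step 8: row=3, L[3]='w', prepend. Next row=LF[3]=4
  step 9: row=4, L[4]='v', prepend. Next row=LF[4]=2
Reversed output: vwvwzwyv$

Answer: vwvwzwyv$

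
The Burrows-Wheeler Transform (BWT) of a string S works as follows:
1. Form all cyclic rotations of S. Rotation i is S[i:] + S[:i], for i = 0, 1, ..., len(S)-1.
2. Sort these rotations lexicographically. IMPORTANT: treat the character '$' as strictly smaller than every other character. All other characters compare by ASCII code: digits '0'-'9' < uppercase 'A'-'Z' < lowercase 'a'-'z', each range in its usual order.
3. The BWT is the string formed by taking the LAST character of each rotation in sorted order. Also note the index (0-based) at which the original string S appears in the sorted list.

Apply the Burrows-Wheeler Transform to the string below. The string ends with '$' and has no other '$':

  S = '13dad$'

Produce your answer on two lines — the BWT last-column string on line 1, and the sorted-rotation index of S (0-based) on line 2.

Answer: d$1da3
1

Derivation:
All 6 rotations (rotation i = S[i:]+S[:i]):
  rot[0] = 13dad$
  rot[1] = 3dad$1
  rot[2] = dad$13
  rot[3] = ad$13d
  rot[4] = d$13da
  rot[5] = $13dad
Sorted (with $ < everything):
  sorted[0] = $13dad  (last char: 'd')
  sorted[1] = 13dad$  (last char: '$')
  sorted[2] = 3dad$1  (last char: '1')
  sorted[3] = ad$13d  (last char: 'd')
  sorted[4] = d$13da  (last char: 'a')
  sorted[5] = dad$13  (last char: '3')
Last column: d$1da3
Original string S is at sorted index 1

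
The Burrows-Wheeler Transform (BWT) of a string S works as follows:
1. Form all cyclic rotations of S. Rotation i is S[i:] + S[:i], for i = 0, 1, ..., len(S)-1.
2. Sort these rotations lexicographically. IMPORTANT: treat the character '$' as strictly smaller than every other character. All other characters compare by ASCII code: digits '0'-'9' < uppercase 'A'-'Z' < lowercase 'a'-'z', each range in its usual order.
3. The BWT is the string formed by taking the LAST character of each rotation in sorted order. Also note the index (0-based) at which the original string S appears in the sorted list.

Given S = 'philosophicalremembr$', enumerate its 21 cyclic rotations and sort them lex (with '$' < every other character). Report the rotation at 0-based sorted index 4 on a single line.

All 21 rotations (rotation i = S[i:]+S[:i]):
  rot[0] = philosophicalremembr$
  rot[1] = hilosophicalremembr$p
  rot[2] = ilosophicalremembr$ph
  rot[3] = losophicalremembr$phi
  rot[4] = osophicalremembr$phil
  rot[5] = sophicalremembr$philo
  rot[6] = ophicalremembr$philos
  rot[7] = phicalremembr$philoso
  rot[8] = hicalremembr$philosop
  rot[9] = icalremembr$philosoph
  rot[10] = calremembr$philosophi
  rot[11] = alremembr$philosophic
  rot[12] = lremembr$philosophica
  rot[13] = remembr$philosophical
  rot[14] = emembr$philosophicalr
  rot[15] = membr$philosophicalre
  rot[16] = embr$philosophicalrem
  rot[17] = mbr$philosophicalreme
  rot[18] = br$philosophicalremem
  rot[19] = r$philosophicalrememb
  rot[20] = $philosophicalremembr
Sorted (with $ < everything):
  sorted[0] = $philosophicalremembr
  sorted[1] = alremembr$philosophic
  sorted[2] = br$philosophicalremem
  sorted[3] = calremembr$philosophi
  sorted[4] = embr$philosophicalrem
  sorted[5] = emembr$philosophicalr
  sorted[6] = hicalremembr$philosop
  sorted[7] = hilosophicalremembr$p
  sorted[8] = icalremembr$philosoph
  sorted[9] = ilosophicalremembr$ph
  sorted[10] = losophicalremembr$phi
  sorted[11] = lremembr$philosophica
  sorted[12] = mbr$philosophicalreme
  sorted[13] = membr$philosophicalre
  sorted[14] = ophicalremembr$philos
  sorted[15] = osophicalremembr$phil
  sorted[16] = phicalremembr$philoso
  sorted[17] = philosophicalremembr$
  sorted[18] = r$philosophicalrememb
  sorted[19] = remembr$philosophical
  sorted[20] = sophicalremembr$philo
sorted[4] = embr$philosophicalrem

Answer: embr$philosophicalrem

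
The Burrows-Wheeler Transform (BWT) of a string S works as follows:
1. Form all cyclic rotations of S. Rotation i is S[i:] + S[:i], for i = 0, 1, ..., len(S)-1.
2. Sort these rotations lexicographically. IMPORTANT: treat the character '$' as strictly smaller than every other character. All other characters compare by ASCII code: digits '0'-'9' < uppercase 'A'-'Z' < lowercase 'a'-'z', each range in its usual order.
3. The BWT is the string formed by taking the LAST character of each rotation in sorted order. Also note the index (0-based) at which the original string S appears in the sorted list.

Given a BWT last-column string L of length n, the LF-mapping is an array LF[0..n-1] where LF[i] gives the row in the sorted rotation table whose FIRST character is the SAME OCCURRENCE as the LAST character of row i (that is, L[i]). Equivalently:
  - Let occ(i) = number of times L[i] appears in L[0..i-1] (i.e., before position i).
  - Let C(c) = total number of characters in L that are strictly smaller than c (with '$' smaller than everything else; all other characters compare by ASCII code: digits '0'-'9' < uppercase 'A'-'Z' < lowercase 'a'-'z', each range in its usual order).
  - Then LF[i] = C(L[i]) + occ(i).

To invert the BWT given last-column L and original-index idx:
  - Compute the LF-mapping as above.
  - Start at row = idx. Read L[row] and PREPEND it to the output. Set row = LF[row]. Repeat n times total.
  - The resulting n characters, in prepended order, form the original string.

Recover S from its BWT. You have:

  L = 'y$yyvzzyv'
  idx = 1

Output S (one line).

Answer: vyvzyzyy$

Derivation:
LF mapping: 3 0 4 5 1 7 8 6 2
Walk LF starting at row 1, prepending L[row]:
  step 1: row=1, L[1]='$', prepend. Next row=LF[1]=0
  step 2: row=0, L[0]='y', prepend. Next row=LF[0]=3
  step 3: row=3, L[3]='y', prepend. Next row=LF[3]=5
  step 4: row=5, L[5]='z', prepend. Next row=LF[5]=7
  step 5: row=7, L[7]='y', prepend. Next row=LF[7]=6
  step 6: row=6, L[6]='z', prepend. Next row=LF[6]=8
  step 7: row=8, L[8]='v', prepend. Next row=LF[8]=2
  step 8: row=2, L[2]='y', prepend. Next row=LF[2]=4
  step 9: row=4, L[4]='v', prepend. Next row=LF[4]=1
Reversed output: vyvzyzyy$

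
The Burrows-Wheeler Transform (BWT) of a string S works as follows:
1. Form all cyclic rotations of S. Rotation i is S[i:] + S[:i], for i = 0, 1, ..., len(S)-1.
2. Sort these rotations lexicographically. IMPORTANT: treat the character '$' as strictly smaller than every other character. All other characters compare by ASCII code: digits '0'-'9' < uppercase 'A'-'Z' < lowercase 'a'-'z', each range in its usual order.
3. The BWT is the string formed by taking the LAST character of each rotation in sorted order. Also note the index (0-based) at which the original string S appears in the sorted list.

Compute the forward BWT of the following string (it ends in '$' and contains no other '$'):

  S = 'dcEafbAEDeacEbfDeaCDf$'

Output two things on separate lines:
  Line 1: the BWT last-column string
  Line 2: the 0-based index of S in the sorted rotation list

Answer: fbafECAcceeEfEda$DDDba
16

Derivation:
All 22 rotations (rotation i = S[i:]+S[:i]):
  rot[0] = dcEafbAEDeacEbfDeaCDf$
  rot[1] = cEafbAEDeacEbfDeaCDf$d
  rot[2] = EafbAEDeacEbfDeaCDf$dc
  rot[3] = afbAEDeacEbfDeaCDf$dcE
  rot[4] = fbAEDeacEbfDeaCDf$dcEa
  rot[5] = bAEDeacEbfDeaCDf$dcEaf
  rot[6] = AEDeacEbfDeaCDf$dcEafb
  rot[7] = EDeacEbfDeaCDf$dcEafbA
  rot[8] = DeacEbfDeaCDf$dcEafbAE
  rot[9] = eacEbfDeaCDf$dcEafbAED
  rot[10] = acEbfDeaCDf$dcEafbAEDe
  rot[11] = cEbfDeaCDf$dcEafbAEDea
  rot[12] = EbfDeaCDf$dcEafbAEDeac
  rot[13] = bfDeaCDf$dcEafbAEDeacE
  rot[14] = fDeaCDf$dcEafbAEDeacEb
  rot[15] = DeaCDf$dcEafbAEDeacEbf
  rot[16] = eaCDf$dcEafbAEDeacEbfD
  rot[17] = aCDf$dcEafbAEDeacEbfDe
  rot[18] = CDf$dcEafbAEDeacEbfDea
  rot[19] = Df$dcEafbAEDeacEbfDeaC
  rot[20] = f$dcEafbAEDeacEbfDeaCD
  rot[21] = $dcEafbAEDeacEbfDeaCDf
Sorted (with $ < everything):
  sorted[0] = $dcEafbAEDeacEbfDeaCDf  (last char: 'f')
  sorted[1] = AEDeacEbfDeaCDf$dcEafb  (last char: 'b')
  sorted[2] = CDf$dcEafbAEDeacEbfDea  (last char: 'a')
  sorted[3] = DeaCDf$dcEafbAEDeacEbf  (last char: 'f')
  sorted[4] = DeacEbfDeaCDf$dcEafbAE  (last char: 'E')
  sorted[5] = Df$dcEafbAEDeacEbfDeaC  (last char: 'C')
  sorted[6] = EDeacEbfDeaCDf$dcEafbA  (last char: 'A')
  sorted[7] = EafbAEDeacEbfDeaCDf$dc  (last char: 'c')
  sorted[8] = EbfDeaCDf$dcEafbAEDeac  (last char: 'c')
  sorted[9] = aCDf$dcEafbAEDeacEbfDe  (last char: 'e')
  sorted[10] = acEbfDeaCDf$dcEafbAEDe  (last char: 'e')
  sorted[11] = afbAEDeacEbfDeaCDf$dcE  (last char: 'E')
  sorted[12] = bAEDeacEbfDeaCDf$dcEaf  (last char: 'f')
  sorted[13] = bfDeaCDf$dcEafbAEDeacE  (last char: 'E')
  sorted[14] = cEafbAEDeacEbfDeaCDf$d  (last char: 'd')
  sorted[15] = cEbfDeaCDf$dcEafbAEDea  (last char: 'a')
  sorted[16] = dcEafbAEDeacEbfDeaCDf$  (last char: '$')
  sorted[17] = eaCDf$dcEafbAEDeacEbfD  (last char: 'D')
  sorted[18] = eacEbfDeaCDf$dcEafbAED  (last char: 'D')
  sorted[19] = f$dcEafbAEDeacEbfDeaCD  (last char: 'D')
  sorted[20] = fDeaCDf$dcEafbAEDeacEb  (last char: 'b')
  sorted[21] = fbAEDeacEbfDeaCDf$dcEa  (last char: 'a')
Last column: fbafECAcceeEfEda$DDDba
Original string S is at sorted index 16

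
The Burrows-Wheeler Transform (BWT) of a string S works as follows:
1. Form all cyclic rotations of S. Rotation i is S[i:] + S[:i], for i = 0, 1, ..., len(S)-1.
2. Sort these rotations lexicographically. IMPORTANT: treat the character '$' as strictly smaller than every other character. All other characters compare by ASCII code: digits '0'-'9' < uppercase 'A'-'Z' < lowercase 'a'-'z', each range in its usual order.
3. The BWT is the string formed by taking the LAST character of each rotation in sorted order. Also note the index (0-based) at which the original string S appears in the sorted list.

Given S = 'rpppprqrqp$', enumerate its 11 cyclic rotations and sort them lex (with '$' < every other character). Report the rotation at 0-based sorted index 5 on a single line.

Answer: prqrqp$rppp

Derivation:
All 11 rotations (rotation i = S[i:]+S[:i]):
  rot[0] = rpppprqrqp$
  rot[1] = pppprqrqp$r
  rot[2] = ppprqrqp$rp
  rot[3] = pprqrqp$rpp
  rot[4] = prqrqp$rppp
  rot[5] = rqrqp$rpppp
  rot[6] = qrqp$rppppr
  rot[7] = rqp$rpppprq
  rot[8] = qp$rpppprqr
  rot[9] = p$rpppprqrq
  rot[10] = $rpppprqrqp
Sorted (with $ < everything):
  sorted[0] = $rpppprqrqp
  sorted[1] = p$rpppprqrq
  sorted[2] = pppprqrqp$r
  sorted[3] = ppprqrqp$rp
  sorted[4] = pprqrqp$rpp
  sorted[5] = prqrqp$rppp
  sorted[6] = qp$rpppprqr
  sorted[7] = qrqp$rppppr
  sorted[8] = rpppprqrqp$
  sorted[9] = rqp$rpppprq
  sorted[10] = rqrqp$rpppp
sorted[5] = prqrqp$rppp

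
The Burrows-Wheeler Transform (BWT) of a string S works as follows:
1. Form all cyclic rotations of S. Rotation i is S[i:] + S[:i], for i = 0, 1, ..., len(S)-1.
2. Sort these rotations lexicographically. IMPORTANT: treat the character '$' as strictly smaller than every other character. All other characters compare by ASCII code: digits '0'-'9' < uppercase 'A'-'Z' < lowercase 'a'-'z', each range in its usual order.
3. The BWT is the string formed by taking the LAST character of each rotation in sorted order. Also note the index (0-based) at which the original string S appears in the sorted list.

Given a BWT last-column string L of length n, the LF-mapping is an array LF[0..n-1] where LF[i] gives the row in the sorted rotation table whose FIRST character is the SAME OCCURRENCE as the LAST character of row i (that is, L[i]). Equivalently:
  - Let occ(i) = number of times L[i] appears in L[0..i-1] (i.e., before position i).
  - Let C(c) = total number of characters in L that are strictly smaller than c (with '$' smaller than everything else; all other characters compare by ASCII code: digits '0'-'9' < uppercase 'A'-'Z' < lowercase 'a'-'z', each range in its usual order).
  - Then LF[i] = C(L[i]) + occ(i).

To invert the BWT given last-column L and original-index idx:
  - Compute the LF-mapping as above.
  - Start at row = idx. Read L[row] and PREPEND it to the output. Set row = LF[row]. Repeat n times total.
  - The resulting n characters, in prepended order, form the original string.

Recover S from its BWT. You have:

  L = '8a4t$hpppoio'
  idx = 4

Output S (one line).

LF mapping: 2 3 1 11 0 4 8 9 10 6 5 7
Walk LF starting at row 4, prepending L[row]:
  step 1: row=4, L[4]='$', prepend. Next row=LF[4]=0
  step 2: row=0, L[0]='8', prepend. Next row=LF[0]=2
  step 3: row=2, L[2]='4', prepend. Next row=LF[2]=1
  step 4: row=1, L[1]='a', prepend. Next row=LF[1]=3
  step 5: row=3, L[3]='t', prepend. Next row=LF[3]=11
  step 6: row=11, L[11]='o', prepend. Next row=LF[11]=7
  step 7: row=7, L[7]='p', prepend. Next row=LF[7]=9
  step 8: row=9, L[9]='o', prepend. Next row=LF[9]=6
  step 9: row=6, L[6]='p', prepend. Next row=LF[6]=8
  step 10: row=8, L[8]='p', prepend. Next row=LF[8]=10
  step 11: row=10, L[10]='i', prepend. Next row=LF[10]=5
  step 12: row=5, L[5]='h', prepend. Next row=LF[5]=4
Reversed output: hippopota48$

Answer: hippopota48$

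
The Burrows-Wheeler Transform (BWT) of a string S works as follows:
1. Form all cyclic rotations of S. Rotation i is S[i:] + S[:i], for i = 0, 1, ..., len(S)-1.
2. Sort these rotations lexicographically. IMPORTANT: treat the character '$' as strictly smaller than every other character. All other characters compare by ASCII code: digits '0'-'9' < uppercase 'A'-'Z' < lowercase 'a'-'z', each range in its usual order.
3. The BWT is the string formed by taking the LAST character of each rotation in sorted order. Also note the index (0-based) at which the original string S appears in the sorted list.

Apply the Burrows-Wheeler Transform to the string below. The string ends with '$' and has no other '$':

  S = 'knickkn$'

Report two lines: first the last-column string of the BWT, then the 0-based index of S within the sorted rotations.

All 8 rotations (rotation i = S[i:]+S[:i]):
  rot[0] = knickkn$
  rot[1] = nickkn$k
  rot[2] = ickkn$kn
  rot[3] = ckkn$kni
  rot[4] = kkn$knic
  rot[5] = kn$knick
  rot[6] = n$knickk
  rot[7] = $knickkn
Sorted (with $ < everything):
  sorted[0] = $knickkn  (last char: 'n')
  sorted[1] = ckkn$kni  (last char: 'i')
  sorted[2] = ickkn$kn  (last char: 'n')
  sorted[3] = kkn$knic  (last char: 'c')
  sorted[4] = kn$knick  (last char: 'k')
  sorted[5] = knickkn$  (last char: '$')
  sorted[6] = n$knickk  (last char: 'k')
  sorted[7] = nickkn$k  (last char: 'k')
Last column: ninck$kk
Original string S is at sorted index 5

Answer: ninck$kk
5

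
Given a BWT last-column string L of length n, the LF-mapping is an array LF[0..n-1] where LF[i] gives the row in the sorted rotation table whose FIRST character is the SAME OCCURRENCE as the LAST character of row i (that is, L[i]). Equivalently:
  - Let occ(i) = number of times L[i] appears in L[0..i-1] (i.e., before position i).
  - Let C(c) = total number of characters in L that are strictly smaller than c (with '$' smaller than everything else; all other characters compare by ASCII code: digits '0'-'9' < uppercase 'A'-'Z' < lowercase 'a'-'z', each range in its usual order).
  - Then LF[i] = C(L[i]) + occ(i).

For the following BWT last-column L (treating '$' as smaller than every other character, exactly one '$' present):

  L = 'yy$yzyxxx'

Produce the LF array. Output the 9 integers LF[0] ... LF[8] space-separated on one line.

Char counts: '$':1, 'x':3, 'y':4, 'z':1
C (first-col start): C('$')=0, C('x')=1, C('y')=4, C('z')=8
L[0]='y': occ=0, LF[0]=C('y')+0=4+0=4
L[1]='y': occ=1, LF[1]=C('y')+1=4+1=5
L[2]='$': occ=0, LF[2]=C('$')+0=0+0=0
L[3]='y': occ=2, LF[3]=C('y')+2=4+2=6
L[4]='z': occ=0, LF[4]=C('z')+0=8+0=8
L[5]='y': occ=3, LF[5]=C('y')+3=4+3=7
L[6]='x': occ=0, LF[6]=C('x')+0=1+0=1
L[7]='x': occ=1, LF[7]=C('x')+1=1+1=2
L[8]='x': occ=2, LF[8]=C('x')+2=1+2=3

Answer: 4 5 0 6 8 7 1 2 3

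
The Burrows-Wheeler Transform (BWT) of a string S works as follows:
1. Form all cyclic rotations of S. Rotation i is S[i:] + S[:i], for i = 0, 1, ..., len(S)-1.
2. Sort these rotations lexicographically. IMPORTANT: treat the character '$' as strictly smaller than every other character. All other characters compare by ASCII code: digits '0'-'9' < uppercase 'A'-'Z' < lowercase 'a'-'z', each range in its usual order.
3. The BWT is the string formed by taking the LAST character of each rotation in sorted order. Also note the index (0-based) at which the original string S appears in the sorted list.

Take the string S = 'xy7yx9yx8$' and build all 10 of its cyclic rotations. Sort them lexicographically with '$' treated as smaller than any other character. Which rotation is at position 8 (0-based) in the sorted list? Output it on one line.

Answer: yx8$xy7yx9

Derivation:
All 10 rotations (rotation i = S[i:]+S[:i]):
  rot[0] = xy7yx9yx8$
  rot[1] = y7yx9yx8$x
  rot[2] = 7yx9yx8$xy
  rot[3] = yx9yx8$xy7
  rot[4] = x9yx8$xy7y
  rot[5] = 9yx8$xy7yx
  rot[6] = yx8$xy7yx9
  rot[7] = x8$xy7yx9y
  rot[8] = 8$xy7yx9yx
  rot[9] = $xy7yx9yx8
Sorted (with $ < everything):
  sorted[0] = $xy7yx9yx8
  sorted[1] = 7yx9yx8$xy
  sorted[2] = 8$xy7yx9yx
  sorted[3] = 9yx8$xy7yx
  sorted[4] = x8$xy7yx9y
  sorted[5] = x9yx8$xy7y
  sorted[6] = xy7yx9yx8$
  sorted[7] = y7yx9yx8$x
  sorted[8] = yx8$xy7yx9
  sorted[9] = yx9yx8$xy7
sorted[8] = yx8$xy7yx9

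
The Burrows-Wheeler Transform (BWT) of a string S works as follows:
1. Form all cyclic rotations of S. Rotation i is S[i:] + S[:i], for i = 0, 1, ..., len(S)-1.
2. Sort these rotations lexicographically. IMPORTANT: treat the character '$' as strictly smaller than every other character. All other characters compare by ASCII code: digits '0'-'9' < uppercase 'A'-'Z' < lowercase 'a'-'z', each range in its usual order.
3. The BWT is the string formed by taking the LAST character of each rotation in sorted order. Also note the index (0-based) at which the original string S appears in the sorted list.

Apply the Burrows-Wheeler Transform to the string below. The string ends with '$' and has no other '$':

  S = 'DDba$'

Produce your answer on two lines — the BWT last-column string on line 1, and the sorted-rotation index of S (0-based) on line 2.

Answer: a$DbD
1

Derivation:
All 5 rotations (rotation i = S[i:]+S[:i]):
  rot[0] = DDba$
  rot[1] = Dba$D
  rot[2] = ba$DD
  rot[3] = a$DDb
  rot[4] = $DDba
Sorted (with $ < everything):
  sorted[0] = $DDba  (last char: 'a')
  sorted[1] = DDba$  (last char: '$')
  sorted[2] = Dba$D  (last char: 'D')
  sorted[3] = a$DDb  (last char: 'b')
  sorted[4] = ba$DD  (last char: 'D')
Last column: a$DbD
Original string S is at sorted index 1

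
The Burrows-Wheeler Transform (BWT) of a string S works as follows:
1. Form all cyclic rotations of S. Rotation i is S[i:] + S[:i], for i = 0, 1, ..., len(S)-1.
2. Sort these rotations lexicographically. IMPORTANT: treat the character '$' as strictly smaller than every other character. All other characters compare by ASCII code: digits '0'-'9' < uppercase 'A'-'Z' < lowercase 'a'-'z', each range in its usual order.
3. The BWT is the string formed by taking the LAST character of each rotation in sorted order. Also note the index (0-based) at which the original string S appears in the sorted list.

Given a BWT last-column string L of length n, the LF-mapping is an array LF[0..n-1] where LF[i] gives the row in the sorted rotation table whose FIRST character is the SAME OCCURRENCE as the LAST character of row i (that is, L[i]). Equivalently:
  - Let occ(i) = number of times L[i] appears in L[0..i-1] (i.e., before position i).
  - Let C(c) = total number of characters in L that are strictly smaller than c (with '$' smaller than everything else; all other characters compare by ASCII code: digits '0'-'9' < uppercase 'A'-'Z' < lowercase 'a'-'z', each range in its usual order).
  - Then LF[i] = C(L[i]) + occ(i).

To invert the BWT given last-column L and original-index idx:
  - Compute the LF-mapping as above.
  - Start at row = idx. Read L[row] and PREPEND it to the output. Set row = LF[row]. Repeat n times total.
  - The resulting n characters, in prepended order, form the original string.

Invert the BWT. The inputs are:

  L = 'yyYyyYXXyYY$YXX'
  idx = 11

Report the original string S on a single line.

Answer: yXYYXYYyXyXyYy$

Derivation:
LF mapping: 10 11 5 12 13 6 1 2 14 7 8 0 9 3 4
Walk LF starting at row 11, prepending L[row]:
  step 1: row=11, L[11]='$', prepend. Next row=LF[11]=0
  step 2: row=0, L[0]='y', prepend. Next row=LF[0]=10
  step 3: row=10, L[10]='Y', prepend. Next row=LF[10]=8
  step 4: row=8, L[8]='y', prepend. Next row=LF[8]=14
  step 5: row=14, L[14]='X', prepend. Next row=LF[14]=4
  step 6: row=4, L[4]='y', prepend. Next row=LF[4]=13
  step 7: row=13, L[13]='X', prepend. Next row=LF[13]=3
  step 8: row=3, L[3]='y', prepend. Next row=LF[3]=12
  step 9: row=12, L[12]='Y', prepend. Next row=LF[12]=9
  step 10: row=9, L[9]='Y', prepend. Next row=LF[9]=7
  step 11: row=7, L[7]='X', prepend. Next row=LF[7]=2
  step 12: row=2, L[2]='Y', prepend. Next row=LF[2]=5
  step 13: row=5, L[5]='Y', prepend. Next row=LF[5]=6
  step 14: row=6, L[6]='X', prepend. Next row=LF[6]=1
  step 15: row=1, L[1]='y', prepend. Next row=LF[1]=11
Reversed output: yXYYXYYyXyXyYy$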